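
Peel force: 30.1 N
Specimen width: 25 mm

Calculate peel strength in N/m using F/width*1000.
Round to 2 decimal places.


Peel strength = 30.1 / 25 * 1000 = 1204.00 N/m

1204.00


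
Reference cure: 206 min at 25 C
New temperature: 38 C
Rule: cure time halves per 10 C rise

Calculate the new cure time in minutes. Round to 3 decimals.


factor = 2^((38-25)/10) = 2.4623
t_new = 206 / 2.4623 = 83.662 min

83.662


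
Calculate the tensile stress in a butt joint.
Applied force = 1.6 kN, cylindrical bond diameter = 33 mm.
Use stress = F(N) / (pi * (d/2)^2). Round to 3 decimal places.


A = pi * 16.5^2 = 855.2986 mm^2
sigma = 1600.0 / 855.2986 = 1.871 MPa

1.871


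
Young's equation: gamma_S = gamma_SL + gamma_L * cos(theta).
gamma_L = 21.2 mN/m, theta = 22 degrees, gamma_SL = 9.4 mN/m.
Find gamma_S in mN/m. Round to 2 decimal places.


cos(22 deg) = 0.927184
gamma_S = 9.4 + 21.2 * 0.927184
= 29.06 mN/m

29.06


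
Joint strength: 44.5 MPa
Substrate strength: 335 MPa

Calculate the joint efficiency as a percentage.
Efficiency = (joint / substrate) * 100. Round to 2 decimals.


Efficiency = (44.5 / 335) * 100 = 13.28%

13.28


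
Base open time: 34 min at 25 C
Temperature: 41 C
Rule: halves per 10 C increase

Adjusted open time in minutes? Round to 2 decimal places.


Acceleration = 2^((41-25)/10) = 3.0314
Open time = 34 / 3.0314 = 11.22 min

11.22


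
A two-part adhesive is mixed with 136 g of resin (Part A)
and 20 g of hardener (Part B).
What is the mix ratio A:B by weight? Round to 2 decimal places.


Mix ratio = mass_A / mass_B
= 136 / 20
= 6.80

6.80


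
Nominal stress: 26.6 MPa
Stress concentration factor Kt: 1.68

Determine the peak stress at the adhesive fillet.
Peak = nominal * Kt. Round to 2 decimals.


Peak stress = 26.6 * 1.68
= 44.69 MPa

44.69


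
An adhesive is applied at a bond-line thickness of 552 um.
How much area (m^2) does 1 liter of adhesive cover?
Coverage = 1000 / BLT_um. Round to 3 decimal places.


Coverage = 1000 / 552 = 1.812 m^2

1.812


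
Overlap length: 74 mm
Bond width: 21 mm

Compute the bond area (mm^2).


Bond area = 74 * 21 = 1554 mm^2

1554


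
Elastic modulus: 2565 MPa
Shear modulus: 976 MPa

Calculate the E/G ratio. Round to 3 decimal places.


E / G = 2565 / 976 = 2.628

2.628


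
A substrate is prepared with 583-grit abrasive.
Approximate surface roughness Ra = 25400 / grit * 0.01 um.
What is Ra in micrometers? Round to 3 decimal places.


Ra = 25400 / 583 * 0.01 = 0.436 um

0.436


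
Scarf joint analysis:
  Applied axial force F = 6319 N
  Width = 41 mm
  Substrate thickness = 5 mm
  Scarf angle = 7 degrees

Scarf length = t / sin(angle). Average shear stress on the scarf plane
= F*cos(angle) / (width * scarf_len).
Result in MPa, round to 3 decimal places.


Scarf length = 5 / sin(7 deg) = 41.0275 mm
cos(7 deg) = 0.992546
Shear = 6319 * 0.992546 / (41 * 41.0275)
= 3.729 MPa

3.729


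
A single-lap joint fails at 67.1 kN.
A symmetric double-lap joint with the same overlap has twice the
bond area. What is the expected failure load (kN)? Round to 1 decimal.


Double-lap load = 2 * 67.1 = 134.2 kN

134.2


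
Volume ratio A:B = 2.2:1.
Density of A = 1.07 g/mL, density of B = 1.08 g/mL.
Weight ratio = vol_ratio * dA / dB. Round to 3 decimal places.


Wt ratio = 2.2 * 1.07 / 1.08
= 2.180

2.180


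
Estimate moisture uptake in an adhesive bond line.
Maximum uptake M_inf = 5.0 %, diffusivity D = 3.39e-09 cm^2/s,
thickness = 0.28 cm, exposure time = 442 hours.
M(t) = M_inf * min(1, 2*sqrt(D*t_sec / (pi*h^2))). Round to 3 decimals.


Convert time: 442 h = 1591200 s
ratio = min(1, 2*sqrt(3.39e-09*1591200/(pi*0.28^2)))
= 0.295978
M(t) = 5.0 * 0.295978 = 1.480%

1.480


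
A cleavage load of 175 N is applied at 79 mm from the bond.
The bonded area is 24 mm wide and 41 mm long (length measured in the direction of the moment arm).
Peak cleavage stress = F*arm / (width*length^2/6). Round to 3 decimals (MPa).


Moment = 175 * 79 = 13825 N*mm
Section modulus = 24 * 1681 / 6 = 40344 / 6 mm^3
Stress = 13825 / (40344 / 6) = 82950 / 40344
= 2.056 MPa

2.056


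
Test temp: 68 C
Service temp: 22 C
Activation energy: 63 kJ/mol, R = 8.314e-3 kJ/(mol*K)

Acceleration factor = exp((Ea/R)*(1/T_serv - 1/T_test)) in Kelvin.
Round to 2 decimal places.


AF = exp((63/0.008314)*(1/295.15 - 1/341.15))
= 31.87

31.87


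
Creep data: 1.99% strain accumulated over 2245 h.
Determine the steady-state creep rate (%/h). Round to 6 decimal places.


Rate = 1.99 / 2245 = 0.000886 %/h

0.000886


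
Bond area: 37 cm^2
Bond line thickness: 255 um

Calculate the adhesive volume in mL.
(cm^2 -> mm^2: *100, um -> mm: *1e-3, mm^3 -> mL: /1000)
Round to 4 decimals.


V = 37*100 * 255*1e-3 / 1000
= 0.9435 mL

0.9435


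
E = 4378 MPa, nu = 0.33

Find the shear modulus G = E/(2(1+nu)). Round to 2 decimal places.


G = 4378 / (2 * 1.33)
= 1645.86 MPa

1645.86


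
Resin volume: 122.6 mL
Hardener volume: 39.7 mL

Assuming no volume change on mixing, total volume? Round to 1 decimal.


V_total = 122.6 + 39.7 = 162.3 mL

162.3


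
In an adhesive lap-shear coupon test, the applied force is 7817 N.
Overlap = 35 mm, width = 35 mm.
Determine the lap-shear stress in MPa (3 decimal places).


stress = F / (overlap * width)
= 7817 / (35 * 35)
= 6.381 MPa

6.381


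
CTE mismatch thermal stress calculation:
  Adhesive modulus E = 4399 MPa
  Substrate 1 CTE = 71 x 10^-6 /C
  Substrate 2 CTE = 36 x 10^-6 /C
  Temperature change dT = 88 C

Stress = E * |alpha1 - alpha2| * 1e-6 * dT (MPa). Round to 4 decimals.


delta_alpha = |71 - 36| = 35 x 10^-6/C
Stress = 4399 * 35e-6 * 88
= 13.5489 MPa

13.5489


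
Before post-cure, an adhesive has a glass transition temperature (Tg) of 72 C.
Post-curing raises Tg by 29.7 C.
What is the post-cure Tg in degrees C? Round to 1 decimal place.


Tg_post = Tg_base + delta_Tg
= 72 + 29.7
= 101.7 C

101.7


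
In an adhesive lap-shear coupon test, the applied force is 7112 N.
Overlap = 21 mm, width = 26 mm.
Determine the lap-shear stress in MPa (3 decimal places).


stress = F / (overlap * width)
= 7112 / (21 * 26)
= 13.026 MPa

13.026


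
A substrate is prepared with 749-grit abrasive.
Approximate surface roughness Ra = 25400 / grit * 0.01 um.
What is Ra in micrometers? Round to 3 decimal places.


Ra = 25400 / 749 * 0.01 = 0.339 um

0.339


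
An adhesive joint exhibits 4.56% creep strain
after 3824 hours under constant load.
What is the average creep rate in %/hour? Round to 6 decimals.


Creep rate = strain / time
= 4.56 / 3824
= 0.001192 %/h

0.001192


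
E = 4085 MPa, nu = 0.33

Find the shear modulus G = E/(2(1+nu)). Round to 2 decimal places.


G = 4085 / (2 * 1.33)
= 1535.71 MPa

1535.71


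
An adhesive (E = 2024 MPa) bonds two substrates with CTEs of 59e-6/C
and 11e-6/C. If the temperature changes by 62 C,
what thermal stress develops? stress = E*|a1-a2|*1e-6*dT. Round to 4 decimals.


Stress = 2024 * |59 - 11| * 1e-6 * 62
= 6.0234 MPa

6.0234


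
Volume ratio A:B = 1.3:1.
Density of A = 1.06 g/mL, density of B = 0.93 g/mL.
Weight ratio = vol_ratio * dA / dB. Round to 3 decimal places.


Wt ratio = 1.3 * 1.06 / 0.93
= 1.482

1.482


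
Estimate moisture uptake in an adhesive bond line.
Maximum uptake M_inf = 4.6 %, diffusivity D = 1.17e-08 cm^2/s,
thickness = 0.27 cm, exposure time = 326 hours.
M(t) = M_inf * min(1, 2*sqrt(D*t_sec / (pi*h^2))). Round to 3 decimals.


Convert time: 326 h = 1173600 s
ratio = min(1, 2*sqrt(1.17e-08*1173600/(pi*0.27^2)))
= 0.489716
M(t) = 4.6 * 0.489716 = 2.253%

2.253


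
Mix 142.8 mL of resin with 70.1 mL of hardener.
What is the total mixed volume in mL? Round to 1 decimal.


Total = 142.8 + 70.1 = 212.9 mL

212.9


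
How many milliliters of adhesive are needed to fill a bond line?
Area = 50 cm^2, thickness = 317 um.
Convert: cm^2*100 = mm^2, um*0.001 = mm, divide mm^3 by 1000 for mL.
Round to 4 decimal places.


= (50 * 100) * (317 * 0.001) / 1000
= 1.5850 mL

1.5850


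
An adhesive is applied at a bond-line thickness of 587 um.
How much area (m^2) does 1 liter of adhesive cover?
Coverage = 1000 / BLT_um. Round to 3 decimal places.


Coverage = 1000 / 587 = 1.704 m^2

1.704


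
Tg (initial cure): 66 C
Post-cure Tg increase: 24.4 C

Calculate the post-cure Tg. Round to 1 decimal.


Post-cure Tg = 66 + 24.4 = 90.4 C

90.4


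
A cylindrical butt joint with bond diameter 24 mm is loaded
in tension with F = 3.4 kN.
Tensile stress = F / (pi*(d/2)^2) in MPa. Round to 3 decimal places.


Area = pi * (24/2)^2 = 452.3893 mm^2
Stress = 3.4*1000 / 452.3893
= 7.516 MPa

7.516


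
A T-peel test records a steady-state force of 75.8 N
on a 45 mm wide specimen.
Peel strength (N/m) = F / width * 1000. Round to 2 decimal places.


Peel strength = 75.8 / 45 * 1000
= 1684.44 N/m

1684.44


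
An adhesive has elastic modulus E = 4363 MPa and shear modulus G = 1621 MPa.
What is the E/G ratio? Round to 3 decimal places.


E/G = 4363 / 1621 = 2.692

2.692


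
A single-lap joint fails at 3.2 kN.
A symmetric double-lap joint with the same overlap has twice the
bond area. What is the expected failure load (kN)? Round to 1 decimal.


Double-lap load = 2 * 3.2 = 6.4 kN

6.4


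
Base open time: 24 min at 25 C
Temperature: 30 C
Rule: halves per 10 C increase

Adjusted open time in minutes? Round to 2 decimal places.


Acceleration = 2^((30-25)/10) = 1.4142
Open time = 24 / 1.4142 = 16.97 min

16.97


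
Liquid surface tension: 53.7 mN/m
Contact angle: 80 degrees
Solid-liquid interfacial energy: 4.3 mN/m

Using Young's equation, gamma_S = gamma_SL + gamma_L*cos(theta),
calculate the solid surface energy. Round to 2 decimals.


gamma_S = 4.3 + 53.7 * cos(80)
= 13.62 mN/m

13.62


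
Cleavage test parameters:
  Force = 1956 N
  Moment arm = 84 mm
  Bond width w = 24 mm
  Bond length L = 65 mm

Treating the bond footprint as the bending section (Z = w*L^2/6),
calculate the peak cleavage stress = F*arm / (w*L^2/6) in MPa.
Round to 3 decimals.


M = 1956 * 84 = 164304 N*mm
Z = 24 * 65^2 / 6 = 101400 / 6 mm^3
sigma = M / Z = 6 * 164304 / 101400 = 985824 / 101400
= 9.722 MPa

9.722


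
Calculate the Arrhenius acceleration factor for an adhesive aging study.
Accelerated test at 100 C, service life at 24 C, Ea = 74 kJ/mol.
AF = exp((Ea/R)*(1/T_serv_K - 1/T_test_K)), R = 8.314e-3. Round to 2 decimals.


T_test = 373.15 K, T_serv = 297.15 K
Ea/R = 74 / 0.008314 = 8900.65
AF = exp(8900.65 * (1/297.15 - 1/373.15))
= 446.15

446.15


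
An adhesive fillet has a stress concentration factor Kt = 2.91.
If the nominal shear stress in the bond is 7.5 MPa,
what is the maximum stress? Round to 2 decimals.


Max stress = 7.5 * 2.91 = 21.83 MPa

21.83


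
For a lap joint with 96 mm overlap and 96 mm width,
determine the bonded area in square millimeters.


Area = 96 * 96 = 9216 mm^2

9216


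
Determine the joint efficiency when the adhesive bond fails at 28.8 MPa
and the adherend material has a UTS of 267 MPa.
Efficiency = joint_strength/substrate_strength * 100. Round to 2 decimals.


Joint efficiency = 28.8 / 267 * 100
= 10.79%

10.79


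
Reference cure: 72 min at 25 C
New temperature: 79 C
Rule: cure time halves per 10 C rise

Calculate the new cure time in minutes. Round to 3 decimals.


factor = 2^((79-25)/10) = 42.2243
t_new = 72 / 42.2243 = 1.705 min

1.705


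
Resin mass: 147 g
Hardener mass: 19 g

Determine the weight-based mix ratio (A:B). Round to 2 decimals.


Ratio = 147 / 19 = 7.74

7.74


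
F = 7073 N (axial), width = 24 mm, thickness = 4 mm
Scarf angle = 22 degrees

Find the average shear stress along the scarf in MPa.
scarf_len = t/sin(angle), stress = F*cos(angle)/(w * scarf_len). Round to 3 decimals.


scarf_len = 4/sin(22 deg) = 10.6779
cos(22 deg) = 0.927184
stress = 7073*0.927184/(24*10.6779) = 25.590 MPa

25.590


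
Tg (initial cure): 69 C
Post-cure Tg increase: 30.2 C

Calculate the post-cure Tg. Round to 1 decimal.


Post-cure Tg = 69 + 30.2 = 99.2 C

99.2


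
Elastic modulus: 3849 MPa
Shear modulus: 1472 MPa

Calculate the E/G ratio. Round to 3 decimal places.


E / G = 3849 / 1472 = 2.615

2.615


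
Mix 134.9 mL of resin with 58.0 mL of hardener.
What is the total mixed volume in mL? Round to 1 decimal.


Total = 134.9 + 58.0 = 192.9 mL

192.9


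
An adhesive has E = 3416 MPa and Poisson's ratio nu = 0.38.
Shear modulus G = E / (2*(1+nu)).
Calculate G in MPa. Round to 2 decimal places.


G = 3416 / (2*(1+0.38))
= 3416 / 2.76
= 1237.68 MPa

1237.68


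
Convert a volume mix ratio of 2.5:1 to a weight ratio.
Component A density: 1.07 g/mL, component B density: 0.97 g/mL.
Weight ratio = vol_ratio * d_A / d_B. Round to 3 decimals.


= 2.5 * 1.07 / 0.97 = 2.758

2.758


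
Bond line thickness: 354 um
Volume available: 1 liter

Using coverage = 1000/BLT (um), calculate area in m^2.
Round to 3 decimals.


1 L = 1e6 mm^3, thickness = 354 um = 0.354 mm
Area = 1e6 / 0.354 mm^2 = (1e6 / 0.354) / 1e6 m^2 = 1000 / 354 m^2
= 2.825 m^2

2.825


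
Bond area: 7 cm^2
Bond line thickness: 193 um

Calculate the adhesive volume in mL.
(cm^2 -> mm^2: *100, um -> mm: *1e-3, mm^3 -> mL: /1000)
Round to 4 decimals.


V = 7*100 * 193*1e-3 / 1000
= 0.1351 mL

0.1351


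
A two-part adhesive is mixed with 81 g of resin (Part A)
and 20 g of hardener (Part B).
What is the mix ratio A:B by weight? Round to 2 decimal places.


Mix ratio = mass_A / mass_B
= 81 / 20
= 4.05

4.05


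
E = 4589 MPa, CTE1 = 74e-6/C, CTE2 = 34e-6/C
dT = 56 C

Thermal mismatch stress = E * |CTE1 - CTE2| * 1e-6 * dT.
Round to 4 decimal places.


= 4589 * 40e-6 * 56
= 10.2794 MPa

10.2794


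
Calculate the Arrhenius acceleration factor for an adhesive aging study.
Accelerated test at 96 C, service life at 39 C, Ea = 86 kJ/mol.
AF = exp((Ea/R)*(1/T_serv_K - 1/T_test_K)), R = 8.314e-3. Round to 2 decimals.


T_test = 369.15 K, T_serv = 312.15 K
Ea/R = 86 / 0.008314 = 10344.00
AF = exp(10344.00 * (1/312.15 - 1/369.15))
= 166.80

166.80


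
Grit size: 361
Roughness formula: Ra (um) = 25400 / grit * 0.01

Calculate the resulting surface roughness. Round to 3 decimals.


Ra = 25400 / 361 * 0.01
= 0.704 um

0.704


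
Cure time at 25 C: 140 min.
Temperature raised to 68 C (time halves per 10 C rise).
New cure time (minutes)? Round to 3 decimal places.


Acceleration factor = 2^(43/10) = 19.6983
New time = 140 / 19.6983 = 7.107 min

7.107


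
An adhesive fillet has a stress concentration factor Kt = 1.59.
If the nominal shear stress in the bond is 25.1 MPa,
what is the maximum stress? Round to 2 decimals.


Max stress = 25.1 * 1.59 = 39.91 MPa

39.91


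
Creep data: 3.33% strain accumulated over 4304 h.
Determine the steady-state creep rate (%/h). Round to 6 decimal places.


Rate = 3.33 / 4304 = 0.000774 %/h

0.000774


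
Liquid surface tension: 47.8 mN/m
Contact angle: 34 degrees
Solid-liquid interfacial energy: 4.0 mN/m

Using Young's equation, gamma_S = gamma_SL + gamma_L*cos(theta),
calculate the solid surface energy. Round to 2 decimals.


gamma_S = 4.0 + 47.8 * cos(34)
= 43.63 mN/m

43.63


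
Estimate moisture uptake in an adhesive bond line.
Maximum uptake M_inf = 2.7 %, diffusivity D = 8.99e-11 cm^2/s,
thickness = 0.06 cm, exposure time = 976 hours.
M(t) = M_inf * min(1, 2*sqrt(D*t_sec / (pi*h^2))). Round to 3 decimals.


Convert time: 976 h = 3513600 s
ratio = min(1, 2*sqrt(8.99e-11*3513600/(pi*0.06^2)))
= 0.334241
M(t) = 2.7 * 0.334241 = 0.902%

0.902


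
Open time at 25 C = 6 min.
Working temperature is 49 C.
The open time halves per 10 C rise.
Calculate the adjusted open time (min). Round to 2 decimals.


factor = 2^((49 - 25) / 10) = 5.2780
ot = 6 / 5.2780 = 1.14 min

1.14


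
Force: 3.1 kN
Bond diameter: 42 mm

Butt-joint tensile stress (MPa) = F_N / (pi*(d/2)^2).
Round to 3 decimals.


F_N = 3.1 * 1000 = 3100.0 N
A = pi*(21.0)^2 = 1385.4424 mm^2
stress = 3100.0 / 1385.4424 = 2.238 MPa

2.238


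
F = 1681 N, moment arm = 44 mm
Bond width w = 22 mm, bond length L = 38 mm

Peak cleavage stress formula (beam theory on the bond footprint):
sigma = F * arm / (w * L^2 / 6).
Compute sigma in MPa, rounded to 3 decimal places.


sigma = (1681 * 44) / (22 * 1444 / 6)
= 73964 * 6 / 31768
= 443784 / 31768
= 13.970 MPa

13.970


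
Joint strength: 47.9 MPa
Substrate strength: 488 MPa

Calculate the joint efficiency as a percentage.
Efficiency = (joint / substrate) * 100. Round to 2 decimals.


Efficiency = (47.9 / 488) * 100 = 9.82%

9.82


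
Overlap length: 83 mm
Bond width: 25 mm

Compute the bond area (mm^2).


Bond area = 83 * 25 = 2075 mm^2

2075


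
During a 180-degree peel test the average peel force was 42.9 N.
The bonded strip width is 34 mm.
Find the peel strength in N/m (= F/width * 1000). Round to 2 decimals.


Peel strength = F/width * 1000
= 42.9 / 34 * 1000
= 1261.76 N/m

1261.76


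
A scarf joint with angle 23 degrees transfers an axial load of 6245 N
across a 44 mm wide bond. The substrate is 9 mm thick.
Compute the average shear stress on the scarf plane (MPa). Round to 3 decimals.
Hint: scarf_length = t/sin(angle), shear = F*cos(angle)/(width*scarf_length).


scarf_length = 9 / sin(23 deg) = 23.0337 mm
cos(23 deg) = 0.920505
shear stress = 6245 * 0.920505 / (44 * 23.0337)
= 5.672 MPa

5.672


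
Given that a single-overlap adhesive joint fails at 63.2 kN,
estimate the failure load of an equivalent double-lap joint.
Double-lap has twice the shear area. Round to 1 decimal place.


Double-lap factor = 2
Expected load = 63.2 * 2 = 126.4 kN

126.4


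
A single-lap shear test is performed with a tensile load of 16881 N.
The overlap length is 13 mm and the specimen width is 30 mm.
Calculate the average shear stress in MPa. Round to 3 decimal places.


Shear stress = F / (overlap * width)
= 16881 / (13 * 30)
= 16881 / 390
= 43.285 MPa

43.285


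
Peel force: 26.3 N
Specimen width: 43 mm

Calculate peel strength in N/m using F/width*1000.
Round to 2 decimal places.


Peel strength = 26.3 / 43 * 1000 = 611.63 N/m

611.63


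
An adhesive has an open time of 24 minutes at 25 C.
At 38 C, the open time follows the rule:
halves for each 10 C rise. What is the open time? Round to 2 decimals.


Factor = 2^((38-25)/10) = 2.4623
Open time = 24 / 2.4623 = 9.75 min

9.75


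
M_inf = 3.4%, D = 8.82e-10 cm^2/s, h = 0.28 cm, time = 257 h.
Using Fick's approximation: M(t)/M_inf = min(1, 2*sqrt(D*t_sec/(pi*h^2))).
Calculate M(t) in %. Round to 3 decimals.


t = 925200 s
ratio = min(1, 2*sqrt(8.82e-10*925200/(pi*0.0784)))
= 0.115120
M(t) = 3.4 * 0.115120 = 0.391%

0.391


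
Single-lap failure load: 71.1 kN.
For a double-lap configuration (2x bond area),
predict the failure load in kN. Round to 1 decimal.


Failure load = 71.1 * 2 = 142.2 kN

142.2


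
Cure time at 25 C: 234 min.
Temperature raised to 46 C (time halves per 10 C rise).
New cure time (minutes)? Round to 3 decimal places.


Acceleration factor = 2^(21/10) = 4.2871
New time = 234 / 4.2871 = 54.582 min

54.582


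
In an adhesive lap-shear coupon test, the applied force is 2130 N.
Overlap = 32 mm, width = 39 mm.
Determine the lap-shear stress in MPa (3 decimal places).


stress = F / (overlap * width)
= 2130 / (32 * 39)
= 1.707 MPa

1.707


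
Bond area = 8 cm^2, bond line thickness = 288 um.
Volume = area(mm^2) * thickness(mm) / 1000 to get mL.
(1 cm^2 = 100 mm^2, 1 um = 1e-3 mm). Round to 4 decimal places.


area_mm2 = 8 * 100 = 800
blt_mm = 288 * 1e-3 = 0.288
vol_mm3 = 800 * 0.288 = 230.4
vol_mL = 230.4 / 1000 = 0.2304 mL

0.2304


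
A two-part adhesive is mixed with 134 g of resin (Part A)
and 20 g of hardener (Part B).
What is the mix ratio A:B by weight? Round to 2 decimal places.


Mix ratio = mass_A / mass_B
= 134 / 20
= 6.70

6.70


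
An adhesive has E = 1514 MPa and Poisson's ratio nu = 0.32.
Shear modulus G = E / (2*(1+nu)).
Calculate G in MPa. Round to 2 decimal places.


G = 1514 / (2*(1+0.32))
= 1514 / 2.64
= 573.48 MPa

573.48


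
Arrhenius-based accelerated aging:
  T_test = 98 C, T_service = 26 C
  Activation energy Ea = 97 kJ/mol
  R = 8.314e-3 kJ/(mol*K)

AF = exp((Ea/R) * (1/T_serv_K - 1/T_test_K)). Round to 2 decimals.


T_test_K = 371.15, T_serv_K = 299.15
AF = exp((97/8.314e-3) * (1/299.15 - 1/371.15))
= 1931.04

1931.04


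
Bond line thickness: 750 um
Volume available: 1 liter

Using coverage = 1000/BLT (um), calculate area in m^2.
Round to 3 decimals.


1 L = 1e6 mm^3, thickness = 750 um = 0.75 mm
Area = 1e6 / 0.75 mm^2 = (1e6 / 0.75) / 1e6 m^2 = 1000 / 750 m^2
= 1.333 m^2

1.333


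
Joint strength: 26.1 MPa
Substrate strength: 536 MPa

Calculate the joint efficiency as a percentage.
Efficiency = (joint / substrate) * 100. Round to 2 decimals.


Efficiency = (26.1 / 536) * 100 = 4.87%

4.87


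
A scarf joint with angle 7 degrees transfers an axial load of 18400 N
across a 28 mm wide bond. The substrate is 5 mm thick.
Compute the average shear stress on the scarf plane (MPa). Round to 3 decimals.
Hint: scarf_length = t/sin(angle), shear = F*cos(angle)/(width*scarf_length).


scarf_length = 5 / sin(7 deg) = 41.0275 mm
cos(7 deg) = 0.992546
shear stress = 18400 * 0.992546 / (28 * 41.0275)
= 15.898 MPa

15.898


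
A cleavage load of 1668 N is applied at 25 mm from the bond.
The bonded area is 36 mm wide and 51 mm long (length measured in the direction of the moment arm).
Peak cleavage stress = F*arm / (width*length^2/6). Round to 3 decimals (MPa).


Moment = 1668 * 25 = 41700 N*mm
Section modulus = 36 * 2601 / 6 = 93636 / 6 mm^3
Stress = 41700 / (93636 / 6) = 250200 / 93636
= 2.672 MPa

2.672


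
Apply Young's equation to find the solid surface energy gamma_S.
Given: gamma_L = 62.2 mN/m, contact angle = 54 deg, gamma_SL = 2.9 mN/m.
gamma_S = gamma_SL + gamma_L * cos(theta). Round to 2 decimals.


theta_rad = 54 * pi/180 = 0.942478
gamma_S = 2.9 + 62.2 * cos(0.942478)
= 39.46 mN/m

39.46


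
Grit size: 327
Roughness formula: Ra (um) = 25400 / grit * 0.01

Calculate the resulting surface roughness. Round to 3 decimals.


Ra = 25400 / 327 * 0.01
= 0.777 um

0.777


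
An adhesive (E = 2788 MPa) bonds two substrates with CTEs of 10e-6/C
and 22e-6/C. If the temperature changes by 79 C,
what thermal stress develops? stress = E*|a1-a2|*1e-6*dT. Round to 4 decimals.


Stress = 2788 * |10 - 22| * 1e-6 * 79
= 2.6430 MPa

2.6430


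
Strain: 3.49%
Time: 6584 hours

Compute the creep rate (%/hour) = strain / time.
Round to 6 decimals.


Creep rate = 3.49 / 6584
= 0.000530 %/h

0.000530


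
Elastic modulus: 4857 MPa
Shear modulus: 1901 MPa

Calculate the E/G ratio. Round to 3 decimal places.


E / G = 4857 / 1901 = 2.555

2.555


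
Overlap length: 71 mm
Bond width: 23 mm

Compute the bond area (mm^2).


Bond area = 71 * 23 = 1633 mm^2

1633


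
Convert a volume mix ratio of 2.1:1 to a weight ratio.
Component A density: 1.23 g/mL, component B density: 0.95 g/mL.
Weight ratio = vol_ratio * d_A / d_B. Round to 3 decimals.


= 2.1 * 1.23 / 0.95 = 2.719

2.719


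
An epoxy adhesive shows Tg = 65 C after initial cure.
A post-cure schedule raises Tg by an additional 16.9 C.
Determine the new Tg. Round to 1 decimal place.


New Tg = 65 + 16.9
= 81.9 C

81.9


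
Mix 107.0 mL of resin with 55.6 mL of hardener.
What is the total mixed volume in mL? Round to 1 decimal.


Total = 107.0 + 55.6 = 162.6 mL

162.6


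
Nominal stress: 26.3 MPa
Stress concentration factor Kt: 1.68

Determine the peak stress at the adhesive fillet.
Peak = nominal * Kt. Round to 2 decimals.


Peak stress = 26.3 * 1.68
= 44.18 MPa

44.18


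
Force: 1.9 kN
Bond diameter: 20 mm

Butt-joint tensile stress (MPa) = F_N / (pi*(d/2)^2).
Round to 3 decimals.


F_N = 1.9 * 1000 = 1900.0 N
A = pi*(10.0)^2 = 314.1593 mm^2
stress = 1900.0 / 314.1593 = 6.048 MPa

6.048


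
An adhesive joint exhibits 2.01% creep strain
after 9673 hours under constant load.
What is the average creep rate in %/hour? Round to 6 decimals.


Creep rate = strain / time
= 2.01 / 9673
= 0.000208 %/h

0.000208


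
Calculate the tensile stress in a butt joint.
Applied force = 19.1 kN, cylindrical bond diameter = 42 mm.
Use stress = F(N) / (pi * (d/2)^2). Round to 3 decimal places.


A = pi * 21.0^2 = 1385.4424 mm^2
sigma = 19100.0 / 1385.4424 = 13.786 MPa

13.786


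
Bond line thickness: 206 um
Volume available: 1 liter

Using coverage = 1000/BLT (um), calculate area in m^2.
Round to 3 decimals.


1 L = 1e6 mm^3, thickness = 206 um = 0.206 mm
Area = 1e6 / 0.206 mm^2 = (1e6 / 0.206) / 1e6 m^2 = 1000 / 206 m^2
= 4.854 m^2

4.854


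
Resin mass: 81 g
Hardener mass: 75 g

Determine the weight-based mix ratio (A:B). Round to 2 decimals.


Ratio = 81 / 75 = 1.08

1.08


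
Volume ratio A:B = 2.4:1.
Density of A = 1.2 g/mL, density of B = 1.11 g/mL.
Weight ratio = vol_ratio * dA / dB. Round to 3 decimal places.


Wt ratio = 2.4 * 1.2 / 1.11
= 2.595

2.595


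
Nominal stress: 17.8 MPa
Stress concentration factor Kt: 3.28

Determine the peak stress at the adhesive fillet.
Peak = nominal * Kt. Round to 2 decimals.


Peak stress = 17.8 * 3.28
= 58.38 MPa

58.38


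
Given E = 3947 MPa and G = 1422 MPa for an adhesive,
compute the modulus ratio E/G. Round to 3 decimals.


E/G ratio = 3947 / 1422 = 2.776

2.776


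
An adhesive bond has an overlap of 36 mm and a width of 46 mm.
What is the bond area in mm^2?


Bond area = overlap * width
= 36 * 46
= 1656 mm^2

1656


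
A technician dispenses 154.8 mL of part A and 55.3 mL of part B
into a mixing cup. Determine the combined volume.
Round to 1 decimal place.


Combined volume = 154.8 + 55.3
= 210.1 mL

210.1


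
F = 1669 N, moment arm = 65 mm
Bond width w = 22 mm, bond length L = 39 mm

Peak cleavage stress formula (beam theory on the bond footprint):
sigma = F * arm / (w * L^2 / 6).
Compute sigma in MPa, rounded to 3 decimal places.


sigma = (1669 * 65) / (22 * 1521 / 6)
= 108485 * 6 / 33462
= 650910 / 33462
= 19.452 MPa

19.452


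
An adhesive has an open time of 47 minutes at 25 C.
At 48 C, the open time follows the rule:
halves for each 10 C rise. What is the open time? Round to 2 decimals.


Factor = 2^((48-25)/10) = 4.9246
Open time = 47 / 4.9246 = 9.54 min

9.54


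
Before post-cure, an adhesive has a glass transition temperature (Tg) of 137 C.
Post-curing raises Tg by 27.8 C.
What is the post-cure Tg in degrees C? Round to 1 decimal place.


Tg_post = Tg_base + delta_Tg
= 137 + 27.8
= 164.8 C

164.8


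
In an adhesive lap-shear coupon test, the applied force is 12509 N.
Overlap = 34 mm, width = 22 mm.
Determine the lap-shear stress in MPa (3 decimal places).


stress = F / (overlap * width)
= 12509 / (34 * 22)
= 16.723 MPa

16.723


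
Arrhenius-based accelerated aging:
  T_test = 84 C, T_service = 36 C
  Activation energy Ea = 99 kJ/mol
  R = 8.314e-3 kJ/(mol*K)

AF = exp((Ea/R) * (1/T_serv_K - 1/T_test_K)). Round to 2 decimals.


T_test_K = 357.15, T_serv_K = 309.15
AF = exp((99/8.314e-3) * (1/309.15 - 1/357.15))
= 177.08

177.08


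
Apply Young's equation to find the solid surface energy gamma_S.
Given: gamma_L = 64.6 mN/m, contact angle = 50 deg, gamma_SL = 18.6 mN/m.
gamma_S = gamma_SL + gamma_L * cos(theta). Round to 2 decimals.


theta_rad = 50 * pi/180 = 0.872665
gamma_S = 18.6 + 64.6 * cos(0.872665)
= 60.12 mN/m

60.12


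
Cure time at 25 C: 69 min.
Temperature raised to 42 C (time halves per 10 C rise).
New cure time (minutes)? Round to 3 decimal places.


Acceleration factor = 2^(17/10) = 3.2490
New time = 69 / 3.2490 = 21.237 min

21.237


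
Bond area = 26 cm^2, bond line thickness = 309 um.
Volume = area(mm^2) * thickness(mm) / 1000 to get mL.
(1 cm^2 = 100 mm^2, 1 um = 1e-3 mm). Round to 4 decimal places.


area_mm2 = 26 * 100 = 2600
blt_mm = 309 * 1e-3 = 0.309
vol_mm3 = 2600 * 0.309 = 803.4
vol_mL = 803.4 / 1000 = 0.8034 mL

0.8034


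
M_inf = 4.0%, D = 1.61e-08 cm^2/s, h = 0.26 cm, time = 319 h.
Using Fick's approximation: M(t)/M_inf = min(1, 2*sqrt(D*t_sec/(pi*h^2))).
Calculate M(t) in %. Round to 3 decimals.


t = 1148400 s
ratio = min(1, 2*sqrt(1.61e-08*1148400/(pi*0.0676)))
= 0.590121
M(t) = 4.0 * 0.590121 = 2.360%

2.360


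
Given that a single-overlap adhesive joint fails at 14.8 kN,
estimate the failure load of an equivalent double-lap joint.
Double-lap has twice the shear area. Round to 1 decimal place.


Double-lap factor = 2
Expected load = 14.8 * 2 = 29.6 kN

29.6


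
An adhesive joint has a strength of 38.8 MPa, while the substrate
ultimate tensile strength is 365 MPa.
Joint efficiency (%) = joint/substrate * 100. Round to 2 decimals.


Efficiency = 38.8 / 365 * 100
= 10.63%

10.63


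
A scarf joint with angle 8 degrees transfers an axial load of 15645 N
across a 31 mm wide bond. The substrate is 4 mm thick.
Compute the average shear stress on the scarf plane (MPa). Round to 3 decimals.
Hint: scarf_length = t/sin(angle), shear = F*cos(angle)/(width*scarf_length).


scarf_length = 4 / sin(8 deg) = 28.7412 mm
cos(8 deg) = 0.990268
shear stress = 15645 * 0.990268 / (31 * 28.7412)
= 17.388 MPa

17.388


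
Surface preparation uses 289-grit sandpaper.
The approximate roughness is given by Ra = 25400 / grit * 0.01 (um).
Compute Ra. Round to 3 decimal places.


Ra = 25400 / 289 * 0.01
= 254 / 289
= 0.879 um

0.879


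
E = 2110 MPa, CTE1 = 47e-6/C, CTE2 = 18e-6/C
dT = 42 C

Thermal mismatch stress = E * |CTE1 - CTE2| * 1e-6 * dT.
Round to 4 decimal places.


= 2110 * 29e-6 * 42
= 2.5700 MPa

2.5700


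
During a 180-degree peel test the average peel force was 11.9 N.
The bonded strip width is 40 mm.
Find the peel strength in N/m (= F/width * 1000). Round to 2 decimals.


Peel strength = F/width * 1000
= 11.9 / 40 * 1000
= 297.50 N/m

297.50


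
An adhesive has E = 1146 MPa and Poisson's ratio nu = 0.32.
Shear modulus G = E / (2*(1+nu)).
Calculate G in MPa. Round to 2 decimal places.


G = 1146 / (2*(1+0.32))
= 1146 / 2.64
= 434.09 MPa

434.09


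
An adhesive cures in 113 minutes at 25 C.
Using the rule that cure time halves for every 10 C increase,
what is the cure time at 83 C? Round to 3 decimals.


Factor = 2^((83 - 25) / 10) = 55.7152
Cure time = 113 / 55.7152
= 2.028 minutes

2.028


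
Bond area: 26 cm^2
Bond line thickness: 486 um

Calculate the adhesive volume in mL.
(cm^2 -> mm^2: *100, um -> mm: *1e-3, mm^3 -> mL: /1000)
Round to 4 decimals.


V = 26*100 * 486*1e-3 / 1000
= 1.2636 mL

1.2636


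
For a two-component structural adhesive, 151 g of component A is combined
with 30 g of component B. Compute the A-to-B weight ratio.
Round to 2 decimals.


Weight ratio A:B = 151 / 30
= 5.03

5.03


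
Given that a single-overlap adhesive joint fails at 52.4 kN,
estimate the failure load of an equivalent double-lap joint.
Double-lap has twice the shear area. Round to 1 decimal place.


Double-lap factor = 2
Expected load = 52.4 * 2 = 104.8 kN

104.8


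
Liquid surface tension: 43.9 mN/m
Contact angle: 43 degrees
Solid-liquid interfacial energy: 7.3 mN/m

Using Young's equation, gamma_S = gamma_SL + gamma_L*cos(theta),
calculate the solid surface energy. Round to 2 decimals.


gamma_S = 7.3 + 43.9 * cos(43)
= 39.41 mN/m

39.41


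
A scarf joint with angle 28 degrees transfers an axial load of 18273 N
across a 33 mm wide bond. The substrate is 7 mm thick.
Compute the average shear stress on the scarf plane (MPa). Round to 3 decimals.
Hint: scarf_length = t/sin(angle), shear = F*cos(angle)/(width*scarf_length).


scarf_length = 7 / sin(28 deg) = 14.9104 mm
cos(28 deg) = 0.882948
shear stress = 18273 * 0.882948 / (33 * 14.9104)
= 32.790 MPa

32.790


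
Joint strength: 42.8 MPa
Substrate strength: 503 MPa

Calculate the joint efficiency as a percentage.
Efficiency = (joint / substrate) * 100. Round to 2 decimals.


Efficiency = (42.8 / 503) * 100 = 8.51%

8.51


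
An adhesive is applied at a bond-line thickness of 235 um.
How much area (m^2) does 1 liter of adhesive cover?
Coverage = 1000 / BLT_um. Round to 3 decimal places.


Coverage = 1000 / 235 = 4.255 m^2

4.255


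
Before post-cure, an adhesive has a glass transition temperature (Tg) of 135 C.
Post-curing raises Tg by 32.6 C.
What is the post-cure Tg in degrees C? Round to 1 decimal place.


Tg_post = Tg_base + delta_Tg
= 135 + 32.6
= 167.6 C

167.6


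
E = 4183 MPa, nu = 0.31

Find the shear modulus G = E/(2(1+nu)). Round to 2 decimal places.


G = 4183 / (2 * 1.31)
= 1596.56 MPa

1596.56


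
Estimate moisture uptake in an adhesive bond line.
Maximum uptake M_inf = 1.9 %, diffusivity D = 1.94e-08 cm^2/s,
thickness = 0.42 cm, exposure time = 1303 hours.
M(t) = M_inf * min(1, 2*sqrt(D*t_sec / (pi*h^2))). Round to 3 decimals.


Convert time: 1303 h = 4690800 s
ratio = min(1, 2*sqrt(1.94e-08*4690800/(pi*0.42^2)))
= 0.810457
M(t) = 1.9 * 0.810457 = 1.540%

1.540


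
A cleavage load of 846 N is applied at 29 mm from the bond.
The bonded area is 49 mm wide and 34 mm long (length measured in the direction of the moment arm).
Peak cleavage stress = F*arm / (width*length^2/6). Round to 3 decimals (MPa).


Moment = 846 * 29 = 24534 N*mm
Section modulus = 49 * 1156 / 6 = 56644 / 6 mm^3
Stress = 24534 / (56644 / 6) = 147204 / 56644
= 2.599 MPa

2.599


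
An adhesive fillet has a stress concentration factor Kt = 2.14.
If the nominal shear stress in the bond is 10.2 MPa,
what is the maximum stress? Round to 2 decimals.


Max stress = 10.2 * 2.14 = 21.83 MPa

21.83


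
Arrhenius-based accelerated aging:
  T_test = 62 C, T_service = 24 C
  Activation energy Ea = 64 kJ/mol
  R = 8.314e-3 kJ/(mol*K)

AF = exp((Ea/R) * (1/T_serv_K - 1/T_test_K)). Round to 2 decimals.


T_test_K = 335.15, T_serv_K = 297.15
AF = exp((64/8.314e-3) * (1/297.15 - 1/335.15))
= 18.86

18.86


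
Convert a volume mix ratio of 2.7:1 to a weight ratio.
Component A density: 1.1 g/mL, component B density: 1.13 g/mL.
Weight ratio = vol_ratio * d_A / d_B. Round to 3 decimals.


= 2.7 * 1.1 / 1.13 = 2.628

2.628


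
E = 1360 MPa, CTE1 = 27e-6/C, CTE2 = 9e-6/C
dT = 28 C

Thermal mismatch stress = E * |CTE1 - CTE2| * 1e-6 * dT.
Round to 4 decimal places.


= 1360 * 18e-6 * 28
= 0.6854 MPa

0.6854


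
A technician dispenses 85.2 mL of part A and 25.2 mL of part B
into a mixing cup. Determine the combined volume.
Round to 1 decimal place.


Combined volume = 85.2 + 25.2
= 110.4 mL

110.4


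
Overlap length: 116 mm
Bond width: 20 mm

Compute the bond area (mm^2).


Bond area = 116 * 20 = 2320 mm^2

2320


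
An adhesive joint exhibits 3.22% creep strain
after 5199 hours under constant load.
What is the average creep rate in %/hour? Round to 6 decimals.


Creep rate = strain / time
= 3.22 / 5199
= 0.000619 %/h

0.000619


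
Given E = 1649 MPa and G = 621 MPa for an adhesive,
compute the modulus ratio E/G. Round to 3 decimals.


E/G ratio = 1649 / 621 = 2.655

2.655


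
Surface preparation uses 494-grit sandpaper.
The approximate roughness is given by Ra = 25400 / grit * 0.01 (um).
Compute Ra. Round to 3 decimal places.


Ra = 25400 / 494 * 0.01
= 254 / 494
= 0.514 um

0.514


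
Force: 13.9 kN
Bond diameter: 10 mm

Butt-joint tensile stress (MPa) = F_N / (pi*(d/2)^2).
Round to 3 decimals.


F_N = 13.9 * 1000 = 13900.0 N
A = pi*(5.0)^2 = 78.5398 mm^2
stress = 13900.0 / 78.5398 = 176.980 MPa

176.980


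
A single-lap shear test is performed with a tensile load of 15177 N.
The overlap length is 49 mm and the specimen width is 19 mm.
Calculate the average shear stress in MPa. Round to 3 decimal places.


Shear stress = F / (overlap * width)
= 15177 / (49 * 19)
= 15177 / 931
= 16.302 MPa

16.302


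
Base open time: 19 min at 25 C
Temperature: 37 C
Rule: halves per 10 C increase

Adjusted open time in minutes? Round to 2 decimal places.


Acceleration = 2^((37-25)/10) = 2.2974
Open time = 19 / 2.2974 = 8.27 min

8.27


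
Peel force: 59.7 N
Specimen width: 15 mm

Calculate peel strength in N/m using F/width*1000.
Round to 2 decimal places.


Peel strength = 59.7 / 15 * 1000 = 3980.00 N/m

3980.00


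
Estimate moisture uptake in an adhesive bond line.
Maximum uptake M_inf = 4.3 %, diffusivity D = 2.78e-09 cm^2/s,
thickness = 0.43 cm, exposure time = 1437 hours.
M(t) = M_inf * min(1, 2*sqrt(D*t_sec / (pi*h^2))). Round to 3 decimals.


Convert time: 1437 h = 5173200 s
ratio = min(1, 2*sqrt(2.78e-09*5173200/(pi*0.43^2)))
= 0.314694
M(t) = 4.3 * 0.314694 = 1.353%

1.353


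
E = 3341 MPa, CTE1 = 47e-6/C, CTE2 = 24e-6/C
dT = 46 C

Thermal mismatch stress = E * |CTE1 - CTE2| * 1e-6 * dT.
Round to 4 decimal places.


= 3341 * 23e-6 * 46
= 3.5348 MPa

3.5348


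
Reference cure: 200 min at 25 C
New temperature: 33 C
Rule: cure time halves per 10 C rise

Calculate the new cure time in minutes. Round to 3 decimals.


factor = 2^((33-25)/10) = 1.7411
t_new = 200 / 1.7411 = 114.870 min

114.870


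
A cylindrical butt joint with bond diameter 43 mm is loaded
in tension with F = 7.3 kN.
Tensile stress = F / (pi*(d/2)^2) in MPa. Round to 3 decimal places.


Area = pi * (43/2)^2 = 1452.2012 mm^2
Stress = 7.3*1000 / 1452.2012
= 5.027 MPa

5.027


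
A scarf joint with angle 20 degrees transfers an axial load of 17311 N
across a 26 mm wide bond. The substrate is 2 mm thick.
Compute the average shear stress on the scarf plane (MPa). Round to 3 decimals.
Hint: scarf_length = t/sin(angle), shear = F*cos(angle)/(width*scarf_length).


scarf_length = 2 / sin(20 deg) = 5.8476 mm
cos(20 deg) = 0.939693
shear stress = 17311 * 0.939693 / (26 * 5.8476)
= 106.993 MPa

106.993


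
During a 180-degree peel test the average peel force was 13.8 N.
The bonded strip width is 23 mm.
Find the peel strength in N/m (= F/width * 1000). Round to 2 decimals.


Peel strength = F/width * 1000
= 13.8 / 23 * 1000
= 600.00 N/m

600.00


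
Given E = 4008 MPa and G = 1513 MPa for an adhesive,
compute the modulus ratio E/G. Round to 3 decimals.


E/G ratio = 4008 / 1513 = 2.649

2.649


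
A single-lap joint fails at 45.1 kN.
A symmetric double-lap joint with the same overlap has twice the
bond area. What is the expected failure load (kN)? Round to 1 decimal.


Double-lap load = 2 * 45.1 = 90.2 kN

90.2


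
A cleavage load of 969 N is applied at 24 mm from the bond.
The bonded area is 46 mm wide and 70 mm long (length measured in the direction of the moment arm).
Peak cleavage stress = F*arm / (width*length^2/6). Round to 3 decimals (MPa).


Moment = 969 * 24 = 23256 N*mm
Section modulus = 46 * 4900 / 6 = 225400 / 6 mm^3
Stress = 23256 / (225400 / 6) = 139536 / 225400
= 0.619 MPa

0.619


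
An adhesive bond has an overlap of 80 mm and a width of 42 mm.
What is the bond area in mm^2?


Bond area = overlap * width
= 80 * 42
= 3360 mm^2

3360


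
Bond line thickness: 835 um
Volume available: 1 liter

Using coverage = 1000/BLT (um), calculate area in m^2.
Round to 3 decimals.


1 L = 1e6 mm^3, thickness = 835 um = 0.835 mm
Area = 1e6 / 0.835 mm^2 = (1e6 / 0.835) / 1e6 m^2 = 1000 / 835 m^2
= 1.198 m^2

1.198


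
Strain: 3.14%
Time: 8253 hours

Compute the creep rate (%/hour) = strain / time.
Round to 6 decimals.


Creep rate = 3.14 / 8253
= 0.000380 %/h

0.000380


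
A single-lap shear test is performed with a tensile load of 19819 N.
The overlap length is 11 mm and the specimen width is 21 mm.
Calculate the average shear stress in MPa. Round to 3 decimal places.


Shear stress = F / (overlap * width)
= 19819 / (11 * 21)
= 19819 / 231
= 85.797 MPa

85.797
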